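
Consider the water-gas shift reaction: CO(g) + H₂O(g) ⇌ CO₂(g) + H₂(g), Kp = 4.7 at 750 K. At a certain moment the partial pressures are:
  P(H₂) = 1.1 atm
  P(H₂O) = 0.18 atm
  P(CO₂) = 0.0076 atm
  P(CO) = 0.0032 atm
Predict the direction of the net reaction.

Qp = P(CO₂)·P(H₂) / (P(CO)·P(H₂O)) = (0.0076)·(1.1) / ((0.0032)·(0.18)) = 15
Qp = 15 > Kp = 4.7, so the reverse reaction proceeds.

to the left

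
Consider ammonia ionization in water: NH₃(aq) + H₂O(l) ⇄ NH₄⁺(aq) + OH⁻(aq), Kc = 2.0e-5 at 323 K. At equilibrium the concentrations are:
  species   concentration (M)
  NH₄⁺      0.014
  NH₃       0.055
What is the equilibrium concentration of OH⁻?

(H₂O is a pure liquid — omitted from Kc.)
At equilibrium, Kc = [NH₄⁺]·[OH⁻] / [NH₃] = 2.0e-5.
(0.014)·([OH⁻]) / (0.055) = 2.0e-5
[OH⁻] = 7.86e-5 = 7.9e-5 M

[OH⁻] = 7.9e-5 M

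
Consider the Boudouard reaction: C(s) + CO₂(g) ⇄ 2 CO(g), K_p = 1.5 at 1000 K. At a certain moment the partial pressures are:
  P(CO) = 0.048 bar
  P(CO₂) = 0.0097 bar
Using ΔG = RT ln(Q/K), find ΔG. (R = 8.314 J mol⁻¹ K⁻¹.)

ΔG = -15.3 kJ/mol

(C is a pure solid — omitted from Q_p.)
Q_p = P(CO)² / P(CO₂) = (0.048)² / (0.0097) = 0.238
ΔG = RT ln(Q_p/K_p) = (8.314 J mol⁻¹ K⁻¹)(1000 K) × ln(0.238/1.5)
   = (8.314 kJ/mol)(-1.841) = -15.3 kJ/mol
ΔG < 0, so the forward reaction is spontaneous (proceeds forward).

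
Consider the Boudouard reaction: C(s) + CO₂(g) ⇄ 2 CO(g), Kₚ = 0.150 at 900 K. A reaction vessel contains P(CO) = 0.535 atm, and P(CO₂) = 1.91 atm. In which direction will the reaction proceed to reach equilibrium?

(C is a pure solid — omitted from Qₚ.)
Qₚ = P(CO)² / P(CO₂) = (0.535)² / (1.91) = 0.150
Qₚ = 0.150 = Kₚ, so the system is already at equilibrium.

at equilibrium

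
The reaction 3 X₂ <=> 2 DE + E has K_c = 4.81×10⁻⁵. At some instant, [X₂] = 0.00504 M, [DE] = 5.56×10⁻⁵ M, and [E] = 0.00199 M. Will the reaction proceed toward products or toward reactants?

at equilibrium

Q_c = [DE]²·[E] / [X₂]³ = (5.56×10⁻⁵)²·(0.00199) / (0.00504)³ = 4.81×10⁻⁵
Q_c = 4.81×10⁻⁵ = K_c, so the system is already at equilibrium.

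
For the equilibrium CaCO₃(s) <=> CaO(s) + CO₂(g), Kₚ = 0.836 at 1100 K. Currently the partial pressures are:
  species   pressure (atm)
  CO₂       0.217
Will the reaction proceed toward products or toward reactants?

in the forward direction

(CaCO₃, CaO are pure solids — omitted from Qₚ.)
Qₚ = P(CO₂) = 0.217
Qₚ = 0.217 < Kₚ = 0.836, so the forward reaction proceeds.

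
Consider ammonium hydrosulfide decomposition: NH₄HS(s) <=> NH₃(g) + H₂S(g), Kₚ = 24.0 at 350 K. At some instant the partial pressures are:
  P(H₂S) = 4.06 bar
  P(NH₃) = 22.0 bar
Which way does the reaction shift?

(NH₄HS is a pure solid — omitted from Qₚ.)
Qₚ = P(NH₃)·P(H₂S) = (22.0)·(4.06) = 89.3
Qₚ = 89.3 > Kₚ = 24.0, so the reverse reaction proceeds.

toward reactants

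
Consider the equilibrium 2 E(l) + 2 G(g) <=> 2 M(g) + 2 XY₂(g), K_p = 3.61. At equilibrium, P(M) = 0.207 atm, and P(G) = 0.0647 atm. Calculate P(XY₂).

(E is a pure liquid — omitted from K_p.)
At equilibrium, K_p = P(M)²·P(XY₂)² / P(G)² = 3.61.
(0.207)²·(P(XY₂))² / (0.0647)² = 3.61
P(XY₂)² = 0.353 ⇒ P(XY₂) = 0.594 atm

P(XY₂) = 0.594 atm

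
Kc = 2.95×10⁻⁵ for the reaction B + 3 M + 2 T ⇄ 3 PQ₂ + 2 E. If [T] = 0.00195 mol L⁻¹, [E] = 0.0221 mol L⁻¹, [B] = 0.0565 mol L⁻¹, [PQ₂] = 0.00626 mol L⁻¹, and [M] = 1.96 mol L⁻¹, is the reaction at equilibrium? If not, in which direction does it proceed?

Qc = [PQ₂]³·[E]² / ([B]·[M]³·[T]²) = (0.00626)³·(0.0221)² / ((0.0565)·(1.96)³·(0.00195)²) = 7.41×10⁻⁵
Qc = 7.41×10⁻⁵ > Kc = 2.95×10⁻⁵, so the reverse reaction proceeds.

to the left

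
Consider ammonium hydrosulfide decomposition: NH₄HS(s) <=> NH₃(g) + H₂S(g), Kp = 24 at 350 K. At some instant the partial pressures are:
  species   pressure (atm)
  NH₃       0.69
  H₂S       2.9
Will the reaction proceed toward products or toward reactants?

in the forward direction

(NH₄HS is a pure solid — omitted from Qp.)
Qp = P(NH₃)·P(H₂S) = (0.69)·(2.9) = 2.0
Qp = 2.0 < Kp = 24, so the forward reaction proceeds.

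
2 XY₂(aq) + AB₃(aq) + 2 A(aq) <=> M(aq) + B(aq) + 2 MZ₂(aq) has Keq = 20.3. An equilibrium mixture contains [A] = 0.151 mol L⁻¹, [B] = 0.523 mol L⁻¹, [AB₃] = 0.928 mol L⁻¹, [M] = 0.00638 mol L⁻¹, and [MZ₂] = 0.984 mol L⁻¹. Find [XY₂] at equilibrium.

At equilibrium, Keq = [M]·[B]·[MZ₂]² / ([XY₂]²·[AB₃]·[A]²) = 20.3.
(0.00638)·(0.523)·(0.984)² / (([XY₂])²·(0.928)·(0.151)²) = 20.3
[XY₂]² = 0.00752 ⇒ [XY₂] = 0.0867 mol L⁻¹

[XY₂] = 0.0867 mol L⁻¹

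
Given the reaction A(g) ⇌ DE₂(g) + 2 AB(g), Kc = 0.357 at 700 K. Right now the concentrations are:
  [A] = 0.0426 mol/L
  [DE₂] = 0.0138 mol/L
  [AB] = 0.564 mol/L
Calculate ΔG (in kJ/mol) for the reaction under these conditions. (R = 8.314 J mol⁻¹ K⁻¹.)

Qc = [DE₂]·[AB]² / [A] = (0.0138)·(0.564)² / (0.0426) = 0.103
ΔG = RT ln(Qc/Kc) = (8.314 J mol⁻¹ K⁻¹)(700 K) × ln(0.103/0.357)
   = (5.820 kJ/mol)(-1.243) = -7.23 kJ/mol
ΔG < 0, so the forward reaction is spontaneous (proceeds forward).

ΔG = -7.23 kJ/mol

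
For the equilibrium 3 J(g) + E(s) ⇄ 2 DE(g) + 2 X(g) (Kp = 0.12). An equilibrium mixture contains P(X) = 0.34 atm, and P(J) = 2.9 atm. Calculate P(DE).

P(DE) = 5.0 atm

(E is a pure solid — omitted from Kp.)
At equilibrium, Kp = P(DE)²·P(X)² / P(J)³ = 0.12.
(P(DE))²·(0.34)² / (2.9)³ = 0.12
P(DE)² = 25.3 ⇒ P(DE) = 5.0 atm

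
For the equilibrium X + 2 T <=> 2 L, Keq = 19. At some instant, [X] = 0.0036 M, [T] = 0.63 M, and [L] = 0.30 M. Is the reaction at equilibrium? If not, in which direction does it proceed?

Q = [L]² / ([X]·[T]²) = (0.30)² / ((0.0036)·(0.63)²) = 63
Q = 63 > Keq = 19, so the reverse reaction proceeds.

in the reverse direction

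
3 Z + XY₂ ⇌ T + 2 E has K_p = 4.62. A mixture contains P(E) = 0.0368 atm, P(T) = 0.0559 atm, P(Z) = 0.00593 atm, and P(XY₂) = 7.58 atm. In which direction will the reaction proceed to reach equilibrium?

Q_p = P(T)·P(E)² / (P(Z)³·P(XY₂)) = (0.0559)·(0.0368)² / ((0.00593)³·(7.58)) = 47.9
Q_p = 47.9 > K_p = 4.62, so the reverse reaction proceeds.

to the left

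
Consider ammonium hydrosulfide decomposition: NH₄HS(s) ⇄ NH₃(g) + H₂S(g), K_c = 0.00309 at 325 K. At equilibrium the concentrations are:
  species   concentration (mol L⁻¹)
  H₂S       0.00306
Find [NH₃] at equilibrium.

(NH₄HS is a pure solid — omitted from K_c.)
At equilibrium, K_c = [NH₃]·[H₂S] = 0.00309.
([NH₃])·(0.00306) = 0.00309
[NH₃] = 1.01 mol L⁻¹

[NH₃] = 1.01 mol L⁻¹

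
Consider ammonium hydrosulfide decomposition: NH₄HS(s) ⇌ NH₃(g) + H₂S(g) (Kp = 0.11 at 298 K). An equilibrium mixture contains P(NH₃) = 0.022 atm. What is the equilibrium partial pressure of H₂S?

P(H₂S) = 5.0 atm

(NH₄HS is a pure solid — omitted from Kp.)
At equilibrium, Kp = P(NH₃)·P(H₂S) = 0.11.
(0.022)·(P(H₂S)) = 0.11
P(H₂S) = 5.00 = 5.0 atm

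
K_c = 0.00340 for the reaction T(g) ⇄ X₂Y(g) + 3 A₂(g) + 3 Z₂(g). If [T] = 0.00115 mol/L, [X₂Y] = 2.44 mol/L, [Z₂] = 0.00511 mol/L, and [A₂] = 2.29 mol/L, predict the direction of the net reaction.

Q_c = [X₂Y]·[A₂]³·[Z₂]³ / [T] = (2.44)·(2.29)³·(0.00511)³ / (0.00115) = 0.00340
Q_c = 0.00340 = K_c, so the system is already at equilibrium.

no net change (already at equilibrium)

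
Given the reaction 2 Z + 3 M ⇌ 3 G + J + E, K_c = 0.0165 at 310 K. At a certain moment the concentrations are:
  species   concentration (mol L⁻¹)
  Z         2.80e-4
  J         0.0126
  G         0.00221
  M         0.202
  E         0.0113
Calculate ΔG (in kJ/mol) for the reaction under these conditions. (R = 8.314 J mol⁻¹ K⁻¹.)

Q_c = [G]³·[J]·[E] / ([Z]²·[M]³) = (0.00221)³·(0.0126)·(0.0113) / ((2.80e-4)²·(0.202)³) = 0.00238
ΔG = RT ln(Q_c/K_c) = (8.314 J mol⁻¹ K⁻¹)(310 K) × ln(0.00238/0.0165)
   = (2.577 kJ/mol)(-1.936) = -4.99 kJ/mol
ΔG < 0, so the forward reaction is spontaneous (proceeds forward).

ΔG = -4.99 kJ/mol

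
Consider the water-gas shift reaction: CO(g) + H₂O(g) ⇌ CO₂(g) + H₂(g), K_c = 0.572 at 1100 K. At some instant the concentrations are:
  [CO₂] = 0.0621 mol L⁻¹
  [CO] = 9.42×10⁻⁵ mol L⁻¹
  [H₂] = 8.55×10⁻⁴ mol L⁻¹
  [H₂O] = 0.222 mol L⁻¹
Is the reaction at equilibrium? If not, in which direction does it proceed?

reverse (toward reactants)

Q_c = [CO₂]·[H₂] / ([CO]·[H₂O]) = (0.0621)·(8.55×10⁻⁴) / ((9.42×10⁻⁵)·(0.222)) = 2.54
Q_c = 2.54 > K_c = 0.572, so the reverse reaction proceeds.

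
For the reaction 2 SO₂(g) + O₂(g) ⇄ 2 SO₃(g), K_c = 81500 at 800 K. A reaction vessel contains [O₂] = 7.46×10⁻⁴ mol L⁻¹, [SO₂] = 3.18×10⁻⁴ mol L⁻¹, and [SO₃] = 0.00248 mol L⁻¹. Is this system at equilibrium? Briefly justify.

yes, at equilibrium

Q_c = [SO₃]² / ([SO₂]²·[O₂]) = (0.00248)² / ((3.18×10⁻⁴)²·(7.46×10⁻⁴)) = 81500
Q_c = 81500 = K_c; the system is at equilibrium.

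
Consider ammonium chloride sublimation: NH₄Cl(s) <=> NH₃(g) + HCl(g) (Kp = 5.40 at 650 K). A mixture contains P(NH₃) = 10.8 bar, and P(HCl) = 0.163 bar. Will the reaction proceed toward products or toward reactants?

(NH₄Cl is a pure solid — omitted from Qp.)
Qp = P(NH₃)·P(HCl) = (10.8)·(0.163) = 1.76
Qp = 1.76 < Kp = 5.40, so the forward reaction proceeds.

forward (toward products)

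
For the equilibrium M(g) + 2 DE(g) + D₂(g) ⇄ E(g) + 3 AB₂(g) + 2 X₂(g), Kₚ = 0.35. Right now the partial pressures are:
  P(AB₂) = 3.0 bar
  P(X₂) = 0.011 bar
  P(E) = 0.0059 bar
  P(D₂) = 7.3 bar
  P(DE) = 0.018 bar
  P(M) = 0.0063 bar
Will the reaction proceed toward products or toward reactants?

Qₚ = P(E)·P(AB₂)³·P(X₂)² / (P(M)·P(DE)²·P(D₂)) = (0.0059)·(3.0)³·(0.011)² / ((0.0063)·(0.018)²·(7.3)) = 1.3
Qₚ = 1.3 > Kₚ = 0.35, so the reverse reaction proceeds.

in the reverse direction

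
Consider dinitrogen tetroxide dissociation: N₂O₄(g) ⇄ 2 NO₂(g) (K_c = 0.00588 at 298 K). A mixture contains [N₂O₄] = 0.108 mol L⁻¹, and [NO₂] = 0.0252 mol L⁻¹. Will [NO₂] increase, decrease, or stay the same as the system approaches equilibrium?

stay the same

Q_c = [NO₂]² / [N₂O₄] = (0.0252)² / (0.108) = 0.00588
Q_c = 0.00588 = K_c; the system is at equilibrium.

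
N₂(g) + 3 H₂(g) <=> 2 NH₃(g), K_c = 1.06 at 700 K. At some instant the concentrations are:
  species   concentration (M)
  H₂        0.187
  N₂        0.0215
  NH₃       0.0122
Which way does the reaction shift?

Q_c = [NH₃]² / ([N₂]·[H₂]³) = (0.0122)² / ((0.0215)·(0.187)³) = 1.06
Q_c = 1.06 = K_c, so the system is already at equilibrium.

at equilibrium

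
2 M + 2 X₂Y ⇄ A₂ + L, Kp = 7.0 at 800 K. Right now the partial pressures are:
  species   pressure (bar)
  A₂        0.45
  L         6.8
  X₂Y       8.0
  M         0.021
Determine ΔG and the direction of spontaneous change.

Qp = P(A₂)·P(L) / (P(M)²·P(X₂Y)²) = (0.45)·(6.8) / ((0.021)²·(8.0)²) = 108
ΔG = RT ln(Qp/Kp) = (8.314 J mol⁻¹ K⁻¹)(800 K) × ln(108/7.0)
   = (6.651 kJ/mol)(2.736) = 18.2 kJ/mol
ΔG > 0, so the forward reaction is non-spontaneous (proceeds in reverse).

ΔG = 18.2 kJ/mol; the forward reaction is non-spontaneous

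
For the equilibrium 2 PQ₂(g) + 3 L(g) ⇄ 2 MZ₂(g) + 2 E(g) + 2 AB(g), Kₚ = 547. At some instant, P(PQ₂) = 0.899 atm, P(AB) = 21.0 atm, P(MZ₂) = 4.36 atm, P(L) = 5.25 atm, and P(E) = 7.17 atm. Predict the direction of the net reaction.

to the left

Qₚ = P(MZ₂)²·P(E)²·P(AB)² / (P(PQ₂)²·P(L)³) = (4.36)²·(7.17)²·(21.0)² / ((0.899)²·(5.25)³) = 3690
Qₚ = 3690 > Kₚ = 547, so the reverse reaction proceeds.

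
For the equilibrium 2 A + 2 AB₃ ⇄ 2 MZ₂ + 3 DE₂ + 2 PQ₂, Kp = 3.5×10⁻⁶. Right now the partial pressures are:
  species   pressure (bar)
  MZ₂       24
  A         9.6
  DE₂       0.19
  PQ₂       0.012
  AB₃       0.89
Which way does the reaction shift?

Qp = P(MZ₂)²·P(DE₂)³·P(PQ₂)² / (P(A)²·P(AB₃)²) = (24)²·(0.19)³·(0.012)² / ((9.6)²·(0.89)²) = 7.8×10⁻⁶
Qp = 7.8×10⁻⁶ > Kp = 3.5×10⁻⁶, so the reverse reaction proceeds.

reverse (toward reactants)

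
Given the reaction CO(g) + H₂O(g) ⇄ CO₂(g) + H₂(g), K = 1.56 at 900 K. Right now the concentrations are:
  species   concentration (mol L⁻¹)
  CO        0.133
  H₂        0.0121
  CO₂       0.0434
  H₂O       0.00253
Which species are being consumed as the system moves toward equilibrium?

none (at equilibrium)

Q = [CO₂]·[H₂] / ([CO]·[H₂O]) = (0.0434)·(0.0121) / ((0.133)·(0.00253)) = 1.56
Q = 1.56 = K; the system is at equilibrium.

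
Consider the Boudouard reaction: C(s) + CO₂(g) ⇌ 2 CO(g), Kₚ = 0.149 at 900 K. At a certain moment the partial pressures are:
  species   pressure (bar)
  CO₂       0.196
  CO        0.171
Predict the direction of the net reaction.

(C is a pure solid — omitted from Qₚ.)
Qₚ = P(CO)² / P(CO₂) = (0.171)² / (0.196) = 0.149
Qₚ = 0.149 = Kₚ, so the system is already at equilibrium.

at equilibrium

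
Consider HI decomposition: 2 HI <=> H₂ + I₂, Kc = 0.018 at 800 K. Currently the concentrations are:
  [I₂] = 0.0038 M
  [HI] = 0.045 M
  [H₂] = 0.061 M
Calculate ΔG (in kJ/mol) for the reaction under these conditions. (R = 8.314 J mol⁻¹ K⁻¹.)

Qc = [H₂]·[I₂] / [HI]² = (0.061)·(0.0038) / (0.045)² = 0.114
ΔG = RT ln(Qc/Kc) = (8.314 J mol⁻¹ K⁻¹)(800 K) × ln(0.114/0.018)
   = (6.651 kJ/mol)(1.846) = 12.3 kJ/mol
ΔG > 0, so the forward reaction is non-spontaneous (proceeds in reverse).

ΔG = 12.3 kJ/mol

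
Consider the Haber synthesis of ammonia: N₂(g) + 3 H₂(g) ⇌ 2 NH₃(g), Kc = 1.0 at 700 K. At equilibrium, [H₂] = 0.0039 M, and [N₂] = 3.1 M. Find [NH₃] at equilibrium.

At equilibrium, Kc = [NH₃]² / ([N₂]·[H₂]³) = 1.0.
([NH₃])² / ((3.1)·(0.0039)³) = 1.0
[NH₃]² = 1.84e-7 ⇒ [NH₃] = 4.3e-4 M

[NH₃] = 4.3e-4 M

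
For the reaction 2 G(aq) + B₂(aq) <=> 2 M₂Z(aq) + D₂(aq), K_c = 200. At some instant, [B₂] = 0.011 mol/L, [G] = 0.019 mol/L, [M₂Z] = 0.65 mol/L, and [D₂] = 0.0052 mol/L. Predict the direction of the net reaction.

to the left

Q_c = [M₂Z]²·[D₂] / ([G]²·[B₂]) = (0.65)²·(0.0052) / ((0.019)²·(0.011)) = 550
Q_c = 550 > K_c = 200, so the reverse reaction proceeds.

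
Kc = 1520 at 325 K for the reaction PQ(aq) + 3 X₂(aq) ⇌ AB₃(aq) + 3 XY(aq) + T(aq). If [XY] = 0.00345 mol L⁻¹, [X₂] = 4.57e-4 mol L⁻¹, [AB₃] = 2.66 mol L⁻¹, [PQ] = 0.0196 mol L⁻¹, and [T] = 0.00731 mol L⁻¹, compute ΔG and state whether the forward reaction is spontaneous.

ΔG = -3.43 kJ/mol; the forward reaction is spontaneous

Qc = [AB₃]·[XY]³·[T] / ([PQ]·[X₂]³) = (2.66)·(0.00345)³·(0.00731) / ((0.0196)·(4.57e-4)³) = 427
ΔG = RT ln(Qc/Kc) = (8.314 J mol⁻¹ K⁻¹)(325 K) × ln(427/1520)
   = (2.702 kJ/mol)(-1.270) = -3.43 kJ/mol
ΔG < 0, so the forward reaction is spontaneous (proceeds forward).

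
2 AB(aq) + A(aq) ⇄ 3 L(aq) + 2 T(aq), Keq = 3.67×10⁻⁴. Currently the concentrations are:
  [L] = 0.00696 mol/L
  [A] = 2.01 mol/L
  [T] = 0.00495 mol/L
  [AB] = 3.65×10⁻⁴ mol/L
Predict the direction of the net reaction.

Q = [L]³·[T]² / ([AB]²·[A]) = (0.00696)³·(0.00495)² / ((3.65×10⁻⁴)²·(2.01)) = 3.09×10⁻⁵
Q = 3.09×10⁻⁵ < Keq = 3.67×10⁻⁴, so the forward reaction proceeds.

toward products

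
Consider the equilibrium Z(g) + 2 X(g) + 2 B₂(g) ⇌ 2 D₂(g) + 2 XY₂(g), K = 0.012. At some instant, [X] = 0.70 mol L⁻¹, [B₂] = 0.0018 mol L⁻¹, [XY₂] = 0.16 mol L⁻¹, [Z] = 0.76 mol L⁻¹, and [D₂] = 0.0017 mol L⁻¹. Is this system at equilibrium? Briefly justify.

no; Q > K, reaction proceeds in reverse

Q = [D₂]²·[XY₂]² / ([Z]·[X]²·[B₂]²) = (0.0017)²·(0.16)² / ((0.76)·(0.70)²·(0.0018)²) = 0.061
Q = 0.061 > K = 0.012: net reverse reaction.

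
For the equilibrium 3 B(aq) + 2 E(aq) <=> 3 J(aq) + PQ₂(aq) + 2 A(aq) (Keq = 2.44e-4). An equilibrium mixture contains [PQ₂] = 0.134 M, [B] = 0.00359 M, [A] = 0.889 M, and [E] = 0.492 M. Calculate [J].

[J] = 2.96e-4 M

At equilibrium, Keq = [J]³·[PQ₂]·[A]² / ([B]³·[E]²) = 2.44e-4.
([J])³·(0.134)·(0.889)² / ((0.00359)³·(0.492)²) = 2.44e-4
[J]³ = 2.58e-11 ⇒ [J] = 2.96e-4 M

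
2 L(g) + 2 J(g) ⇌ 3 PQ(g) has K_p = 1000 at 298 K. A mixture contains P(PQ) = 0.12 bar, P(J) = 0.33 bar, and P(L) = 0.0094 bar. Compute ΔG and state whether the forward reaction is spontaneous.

ΔG = -4.25 kJ/mol; the forward reaction is spontaneous

Q_p = P(PQ)³ / (P(L)²·P(J)²) = (0.12)³ / ((0.0094)²·(0.33)²) = 180
ΔG = RT ln(Q_p/K_p) = (8.314 J mol⁻¹ K⁻¹)(298 K) × ln(180/1000)
   = (2.478 kJ/mol)(-1.715) = -4.25 kJ/mol
ΔG < 0, so the forward reaction is spontaneous (proceeds forward).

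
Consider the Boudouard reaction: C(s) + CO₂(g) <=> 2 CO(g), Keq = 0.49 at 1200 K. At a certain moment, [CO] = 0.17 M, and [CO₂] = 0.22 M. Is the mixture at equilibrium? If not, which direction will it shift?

(C is a pure solid — omitted from Q.)
Q = [CO]² / [CO₂] = (0.17)² / (0.22) = 0.13
Q = 0.13 < Keq = 0.49: net forward reaction.

no; Q < K, reaction proceeds forward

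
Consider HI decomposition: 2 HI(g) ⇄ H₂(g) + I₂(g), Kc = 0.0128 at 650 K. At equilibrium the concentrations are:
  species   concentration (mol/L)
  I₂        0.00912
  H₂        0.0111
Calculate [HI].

At equilibrium, Kc = [H₂]·[I₂] / [HI]² = 0.0128.
(0.0111)·(0.00912) / ([HI])² = 0.0128
[HI]² = 0.00791 ⇒ [HI] = 0.0889 mol/L

[HI] = 0.0889 mol/L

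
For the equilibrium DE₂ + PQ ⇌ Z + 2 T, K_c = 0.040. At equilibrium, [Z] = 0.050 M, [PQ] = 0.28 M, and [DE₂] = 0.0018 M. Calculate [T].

At equilibrium, K_c = [Z]·[T]² / ([DE₂]·[PQ]) = 0.040.
(0.050)·([T])² / ((0.0018)·(0.28)) = 0.040
[T]² = 4.03e-4 ⇒ [T] = 0.020 M

[T] = 0.020 M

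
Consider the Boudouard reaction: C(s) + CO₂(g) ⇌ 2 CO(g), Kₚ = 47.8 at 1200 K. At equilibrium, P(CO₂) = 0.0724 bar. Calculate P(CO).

P(CO) = 1.86 bar

(C is a pure solid — omitted from Kₚ.)
At equilibrium, Kₚ = P(CO)² / P(CO₂) = 47.8.
(P(CO))² / (0.0724) = 47.8
P(CO)² = 3.46 ⇒ P(CO) = 1.86 bar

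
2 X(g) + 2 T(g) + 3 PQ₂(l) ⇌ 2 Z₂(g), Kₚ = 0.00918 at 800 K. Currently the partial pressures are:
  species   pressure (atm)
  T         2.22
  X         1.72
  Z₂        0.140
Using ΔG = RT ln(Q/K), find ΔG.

ΔG = -12.8 kJ/mol

(PQ₂ is a pure liquid — omitted from Qₚ.)
Qₚ = P(Z₂)² / (P(X)²·P(T)²) = (0.140)² / ((1.72)²·(2.22)²) = 0.00134
ΔG = RT ln(Qₚ/Kₚ) = (8.314 J mol⁻¹ K⁻¹)(800 K) × ln(0.00134/0.00918)
   = (6.651 kJ/mol)(-1.924) = -12.8 kJ/mol
ΔG < 0, so the forward reaction is spontaneous (proceeds forward).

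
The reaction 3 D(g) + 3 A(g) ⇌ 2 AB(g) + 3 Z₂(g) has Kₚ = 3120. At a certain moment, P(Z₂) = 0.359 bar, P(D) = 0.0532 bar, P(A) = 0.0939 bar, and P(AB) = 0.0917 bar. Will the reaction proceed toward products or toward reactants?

neither direction; the system is at equilibrium

Qₚ = P(AB)²·P(Z₂)³ / (P(D)³·P(A)³) = (0.0917)²·(0.359)³ / ((0.0532)³·(0.0939)³) = 3120
Qₚ = 3120 = Kₚ, so the system is already at equilibrium.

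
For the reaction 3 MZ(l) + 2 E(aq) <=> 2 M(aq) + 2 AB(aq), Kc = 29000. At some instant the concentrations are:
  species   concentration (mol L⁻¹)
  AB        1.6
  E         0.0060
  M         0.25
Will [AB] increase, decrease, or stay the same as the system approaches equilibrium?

(MZ is a pure liquid — omitted from Qc.)
Qc = [M]²·[AB]² / [E]² = (0.25)²·(1.6)² / (0.0060)² = 4400
Qc = 4400 < Kc = 29000: net forward reaction.
AB is a product, so it increases.

increase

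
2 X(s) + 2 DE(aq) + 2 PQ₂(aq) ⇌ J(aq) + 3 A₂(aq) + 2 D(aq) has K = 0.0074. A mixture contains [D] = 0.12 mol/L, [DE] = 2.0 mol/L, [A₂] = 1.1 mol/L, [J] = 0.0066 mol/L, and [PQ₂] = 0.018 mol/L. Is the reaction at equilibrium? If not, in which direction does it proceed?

to the left

(X is a pure solid — omitted from Q.)
Q = [J]·[A₂]³·[D]² / ([DE]²·[PQ₂]²) = (0.0066)·(1.1)³·(0.12)² / ((2.0)²·(0.018)²) = 0.098
Q = 0.098 > K = 0.0074, so the reverse reaction proceeds.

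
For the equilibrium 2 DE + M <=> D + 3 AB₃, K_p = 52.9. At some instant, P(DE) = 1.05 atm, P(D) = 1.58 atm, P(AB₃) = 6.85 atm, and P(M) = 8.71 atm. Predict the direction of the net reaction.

Q_p = P(D)·P(AB₃)³ / (P(DE)²·P(M)) = (1.58)·(6.85)³ / ((1.05)²·(8.71)) = 52.9
Q_p = 52.9 = K_p, so the system is already at equilibrium.

no net change (already at equilibrium)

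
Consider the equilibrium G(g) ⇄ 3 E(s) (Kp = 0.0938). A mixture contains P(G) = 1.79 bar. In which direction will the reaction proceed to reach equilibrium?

(E is a pure solid — omitted from Qp.)
Qp = 1 / P(G) = 1 / (1.79) = 0.559
Qp = 0.559 > Kp = 0.0938, so the reverse reaction proceeds.

in the reverse direction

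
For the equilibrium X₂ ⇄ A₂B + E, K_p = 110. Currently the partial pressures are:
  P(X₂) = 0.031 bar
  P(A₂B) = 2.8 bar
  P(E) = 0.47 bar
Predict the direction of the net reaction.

Q_p = P(A₂B)·P(E) / P(X₂) = (2.8)·(0.47) / (0.031) = 42
Q_p = 42 < K_p = 110, so the forward reaction proceeds.

toward products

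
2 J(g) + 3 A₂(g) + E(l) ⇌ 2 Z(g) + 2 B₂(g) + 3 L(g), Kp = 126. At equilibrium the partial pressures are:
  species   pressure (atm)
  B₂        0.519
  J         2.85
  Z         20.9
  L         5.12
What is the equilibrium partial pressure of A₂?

(E is a pure liquid — omitted from Kp.)
At equilibrium, Kp = P(Z)²·P(B₂)²·P(L)³ / (P(J)²·P(A₂)³) = 126.
(20.9)²·(0.519)²·(5.12)³ / ((2.85)²·(P(A₂))³) = 126
P(A₂)³ = 15.4 ⇒ P(A₂) = 2.49 atm

P(A₂) = 2.49 atm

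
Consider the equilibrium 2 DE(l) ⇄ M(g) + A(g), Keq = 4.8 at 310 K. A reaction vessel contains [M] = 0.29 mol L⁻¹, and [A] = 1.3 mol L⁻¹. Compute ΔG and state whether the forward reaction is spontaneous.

ΔG = -6.56 kJ/mol; the forward reaction is spontaneous

(DE is a pure liquid — omitted from Q.)
Q = [M]·[A] = (0.29)·(1.3) = 0.377
ΔG = RT ln(Q/Keq) = (8.314 J mol⁻¹ K⁻¹)(310 K) × ln(0.377/4.8)
   = (2.577 kJ/mol)(-2.544) = -6.56 kJ/mol
ΔG < 0, so the forward reaction is spontaneous (proceeds forward).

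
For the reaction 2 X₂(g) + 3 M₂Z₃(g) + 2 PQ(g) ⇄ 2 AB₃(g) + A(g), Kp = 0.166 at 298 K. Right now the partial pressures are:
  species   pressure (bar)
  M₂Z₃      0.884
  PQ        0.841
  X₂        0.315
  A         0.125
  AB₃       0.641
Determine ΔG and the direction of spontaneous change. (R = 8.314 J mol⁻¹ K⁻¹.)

ΔG = 4.59 kJ/mol; the forward reaction is non-spontaneous

Qp = P(AB₃)²·P(A) / (P(X₂)²·P(M₂Z₃)³·P(PQ)²) = (0.641)²·(0.125) / ((0.315)²·(0.884)³·(0.841)²) = 1.06
ΔG = RT ln(Qp/Kp) = (8.314 J mol⁻¹ K⁻¹)(298 K) × ln(1.06/0.166)
   = (2.478 kJ/mol)(1.854) = 4.59 kJ/mol
ΔG > 0, so the forward reaction is non-spontaneous (proceeds in reverse).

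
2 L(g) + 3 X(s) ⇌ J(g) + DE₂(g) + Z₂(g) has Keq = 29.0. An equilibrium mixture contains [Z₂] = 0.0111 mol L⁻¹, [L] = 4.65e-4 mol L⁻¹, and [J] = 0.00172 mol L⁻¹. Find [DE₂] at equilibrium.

(X is a pure solid — omitted from Keq.)
At equilibrium, Keq = [J]·[DE₂]·[Z₂] / [L]² = 29.0.
(0.00172)·([DE₂])·(0.0111) / (4.65e-4)² = 29.0
[DE₂] = 0.328 mol L⁻¹

[DE₂] = 0.328 mol L⁻¹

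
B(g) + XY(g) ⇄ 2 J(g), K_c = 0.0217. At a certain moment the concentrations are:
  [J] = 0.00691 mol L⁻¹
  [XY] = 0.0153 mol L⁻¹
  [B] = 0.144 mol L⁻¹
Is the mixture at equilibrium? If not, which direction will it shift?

Q_c = [J]² / ([B]·[XY]) = (0.00691)² / ((0.144)·(0.0153)) = 0.0217
Q_c = 0.0217 = K_c; the system is at equilibrium.

yes, at equilibrium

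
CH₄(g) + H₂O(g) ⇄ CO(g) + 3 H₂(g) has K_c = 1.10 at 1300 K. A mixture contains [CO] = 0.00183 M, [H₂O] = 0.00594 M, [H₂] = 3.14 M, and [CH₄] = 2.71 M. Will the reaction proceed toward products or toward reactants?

Q_c = [CO]·[H₂]³ / ([CH₄]·[H₂O]) = (0.00183)·(3.14)³ / ((2.71)·(0.00594)) = 3.52
Q_c = 3.52 > K_c = 1.10, so the reverse reaction proceeds.

to the left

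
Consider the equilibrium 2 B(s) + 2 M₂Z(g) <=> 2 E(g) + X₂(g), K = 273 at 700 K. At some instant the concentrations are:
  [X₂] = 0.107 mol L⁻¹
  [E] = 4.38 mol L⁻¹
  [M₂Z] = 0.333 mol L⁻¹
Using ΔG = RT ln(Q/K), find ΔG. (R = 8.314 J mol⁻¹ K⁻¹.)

ΔG = -15.7 kJ/mol

(B is a pure solid — omitted from Q.)
Q = [E]²·[X₂] / [M₂Z]² = (4.38)²·(0.107) / (0.333)² = 18.5
ΔG = RT ln(Q/K) = (8.314 J mol⁻¹ K⁻¹)(700 K) × ln(18.5/273)
   = (5.820 kJ/mol)(-2.692) = -15.7 kJ/mol
ΔG < 0, so the forward reaction is spontaneous (proceeds forward).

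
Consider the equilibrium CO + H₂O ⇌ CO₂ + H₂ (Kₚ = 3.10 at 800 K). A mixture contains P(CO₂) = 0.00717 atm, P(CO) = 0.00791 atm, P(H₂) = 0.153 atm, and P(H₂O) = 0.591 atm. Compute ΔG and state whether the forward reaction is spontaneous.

Qₚ = P(CO₂)·P(H₂) / (P(CO)·P(H₂O)) = (0.00717)·(0.153) / ((0.00791)·(0.591)) = 0.235
ΔG = RT ln(Qₚ/Kₚ) = (8.314 J mol⁻¹ K⁻¹)(800 K) × ln(0.235/3.10)
   = (6.651 kJ/mol)(-2.580) = -17.2 kJ/mol
ΔG < 0, so the forward reaction is spontaneous (proceeds forward).

ΔG = -17.2 kJ/mol; the forward reaction is spontaneous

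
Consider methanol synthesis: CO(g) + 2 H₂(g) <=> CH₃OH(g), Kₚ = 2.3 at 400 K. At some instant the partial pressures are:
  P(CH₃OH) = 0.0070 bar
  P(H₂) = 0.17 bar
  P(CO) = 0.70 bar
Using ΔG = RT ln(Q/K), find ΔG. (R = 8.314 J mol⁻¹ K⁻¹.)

ΔG = -6.30 kJ/mol

Qₚ = P(CH₃OH) / (P(CO)·P(H₂)²) = (0.0070) / ((0.70)·(0.17)²) = 0.346
ΔG = RT ln(Qₚ/Kₚ) = (8.314 J mol⁻¹ K⁻¹)(400 K) × ln(0.346/2.3)
   = (3.326 kJ/mol)(-1.894) = -6.30 kJ/mol
ΔG < 0, so the forward reaction is spontaneous (proceeds forward).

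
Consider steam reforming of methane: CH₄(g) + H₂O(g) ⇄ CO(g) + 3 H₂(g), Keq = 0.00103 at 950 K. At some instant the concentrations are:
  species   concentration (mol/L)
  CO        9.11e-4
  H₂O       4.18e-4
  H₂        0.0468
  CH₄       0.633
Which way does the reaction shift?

in the forward direction

Q = [CO]·[H₂]³ / ([CH₄]·[H₂O]) = (9.11e-4)·(0.0468)³ / ((0.633)·(4.18e-4)) = 3.53e-4
Q = 3.53e-4 < Keq = 0.00103, so the forward reaction proceeds.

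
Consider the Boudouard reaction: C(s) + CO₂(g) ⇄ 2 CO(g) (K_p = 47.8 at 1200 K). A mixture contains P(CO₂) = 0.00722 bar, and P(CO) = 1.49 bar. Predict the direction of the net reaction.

in the reverse direction

(C is a pure solid — omitted from Q_p.)
Q_p = P(CO)² / P(CO₂) = (1.49)² / (0.00722) = 307
Q_p = 307 > K_p = 47.8, so the reverse reaction proceeds.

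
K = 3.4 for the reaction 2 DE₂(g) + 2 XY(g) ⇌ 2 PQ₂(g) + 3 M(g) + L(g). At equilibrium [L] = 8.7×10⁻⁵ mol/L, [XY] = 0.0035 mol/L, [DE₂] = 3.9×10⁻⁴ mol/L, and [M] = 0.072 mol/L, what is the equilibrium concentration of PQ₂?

At equilibrium, K = [PQ₂]²·[M]³·[L] / ([DE₂]²·[XY]²) = 3.4.
([PQ₂])²·(0.072)³·(8.7×10⁻⁵) / ((3.9×10⁻⁴)²·(0.0035)²) = 3.4
[PQ₂]² = 1.95×10⁻⁴ ⇒ [PQ₂] = 0.014 mol/L

[PQ₂] = 0.014 mol/L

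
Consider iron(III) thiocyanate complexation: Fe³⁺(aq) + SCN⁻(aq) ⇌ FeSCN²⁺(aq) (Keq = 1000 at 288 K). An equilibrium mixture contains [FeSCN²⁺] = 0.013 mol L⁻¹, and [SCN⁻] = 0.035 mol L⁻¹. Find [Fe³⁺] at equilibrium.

At equilibrium, Keq = [FeSCN²⁺] / ([Fe³⁺]·[SCN⁻]) = 1000.
(0.013) / (([Fe³⁺])·(0.035)) = 1000
[Fe³⁺] = 3.71×10⁻⁴ = 3.7×10⁻⁴ mol L⁻¹

[Fe³⁺] = 3.7×10⁻⁴ mol L⁻¹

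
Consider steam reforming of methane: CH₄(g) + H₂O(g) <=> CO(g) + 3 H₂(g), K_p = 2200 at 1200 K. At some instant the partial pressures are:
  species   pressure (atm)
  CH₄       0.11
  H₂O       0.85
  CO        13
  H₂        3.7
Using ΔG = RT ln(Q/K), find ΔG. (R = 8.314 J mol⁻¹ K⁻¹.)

Q_p = P(CO)·P(H₂)³ / (P(CH₄)·P(H₂O)) = (13)·(3.7)³ / ((0.11)·(0.85)) = 7040
ΔG = RT ln(Q_p/K_p) = (8.314 J mol⁻¹ K⁻¹)(1200 K) × ln(7040/2200)
   = (9.977 kJ/mol)(1.163) = 11.6 kJ/mol
ΔG > 0, so the forward reaction is non-spontaneous (proceeds in reverse).

ΔG = 11.6 kJ/mol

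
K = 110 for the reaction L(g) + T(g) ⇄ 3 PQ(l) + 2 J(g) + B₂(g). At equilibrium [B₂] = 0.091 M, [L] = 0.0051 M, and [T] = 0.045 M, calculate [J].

[J] = 0.53 M

(PQ is a pure liquid — omitted from K.)
At equilibrium, K = [J]²·[B₂] / ([L]·[T]) = 110.
([J])²·(0.091) / ((0.0051)·(0.045)) = 110
[J]² = 0.277 ⇒ [J] = 0.53 M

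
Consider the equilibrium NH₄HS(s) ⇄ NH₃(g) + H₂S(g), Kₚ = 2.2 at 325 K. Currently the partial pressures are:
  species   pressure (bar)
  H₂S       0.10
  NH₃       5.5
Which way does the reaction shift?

in the forward direction

(NH₄HS is a pure solid — omitted from Qₚ.)
Qₚ = P(NH₃)·P(H₂S) = (5.5)·(0.10) = 0.55
Qₚ = 0.55 < Kₚ = 2.2, so the forward reaction proceeds.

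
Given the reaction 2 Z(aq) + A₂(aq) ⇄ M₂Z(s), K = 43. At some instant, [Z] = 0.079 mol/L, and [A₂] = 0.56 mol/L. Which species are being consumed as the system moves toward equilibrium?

(M₂Z is a pure solid — omitted from Q.)
Q = 1 / ([Z]²·[A₂]) = 1 / ((0.079)²·(0.56)) = 290
Q = 290 > K = 43: net reverse reaction.

M₂Z (products)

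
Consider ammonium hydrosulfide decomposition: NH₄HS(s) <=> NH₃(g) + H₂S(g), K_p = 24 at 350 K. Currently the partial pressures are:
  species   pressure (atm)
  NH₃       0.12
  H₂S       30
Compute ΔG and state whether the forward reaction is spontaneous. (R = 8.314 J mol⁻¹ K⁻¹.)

(NH₄HS is a pure solid — omitted from Q_p.)
Q_p = P(NH₃)·P(H₂S) = (0.12)·(30) = 3.60
ΔG = RT ln(Q_p/K_p) = (8.314 J mol⁻¹ K⁻¹)(350 K) × ln(3.60/24)
   = (2.910 kJ/mol)(-1.897) = -5.52 kJ/mol
ΔG < 0, so the forward reaction is spontaneous (proceeds forward).

ΔG = -5.52 kJ/mol; the forward reaction is spontaneous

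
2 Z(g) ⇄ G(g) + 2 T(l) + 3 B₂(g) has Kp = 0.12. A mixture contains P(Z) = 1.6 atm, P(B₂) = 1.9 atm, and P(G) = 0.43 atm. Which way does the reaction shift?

(T is a pure liquid — omitted from Qp.)
Qp = P(G)·P(B₂)³ / P(Z)² = (0.43)·(1.9)³ / (1.6)² = 1.2
Qp = 1.2 > Kp = 0.12, so the reverse reaction proceeds.

in the reverse direction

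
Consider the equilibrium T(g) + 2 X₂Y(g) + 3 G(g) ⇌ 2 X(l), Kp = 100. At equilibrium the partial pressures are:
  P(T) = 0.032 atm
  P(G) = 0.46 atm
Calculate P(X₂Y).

(X is a pure liquid — omitted from Kp.)
At equilibrium, Kp = 1 / (P(T)·P(X₂Y)²·P(G)³) = 100.
1 / ((0.032)·(P(X₂Y))²·(0.46)³) = 100
P(X₂Y)² = 3.21 ⇒ P(X₂Y) = 1.8 atm

P(X₂Y) = 1.8 atm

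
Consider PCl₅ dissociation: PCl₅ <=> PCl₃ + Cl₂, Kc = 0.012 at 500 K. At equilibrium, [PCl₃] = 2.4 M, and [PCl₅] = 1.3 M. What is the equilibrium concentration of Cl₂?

At equilibrium, Kc = [PCl₃]·[Cl₂] / [PCl₅] = 0.012.
(2.4)·([Cl₂]) / (1.3) = 0.012
[Cl₂] = 0.00650 = 0.0065 M

[Cl₂] = 0.0065 M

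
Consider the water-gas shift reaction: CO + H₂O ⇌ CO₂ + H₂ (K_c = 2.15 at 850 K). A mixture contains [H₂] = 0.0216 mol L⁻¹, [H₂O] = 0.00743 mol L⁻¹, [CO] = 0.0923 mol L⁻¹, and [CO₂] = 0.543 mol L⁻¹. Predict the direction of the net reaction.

reverse (toward reactants)

Q_c = [CO₂]·[H₂] / ([CO]·[H₂O]) = (0.543)·(0.0216) / ((0.0923)·(0.00743)) = 17.1
Q_c = 17.1 > K_c = 2.15, so the reverse reaction proceeds.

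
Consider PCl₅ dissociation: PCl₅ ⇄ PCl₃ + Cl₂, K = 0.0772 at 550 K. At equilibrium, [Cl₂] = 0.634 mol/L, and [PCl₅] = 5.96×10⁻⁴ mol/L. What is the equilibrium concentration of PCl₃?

[PCl₃] = 7.26×10⁻⁵ mol/L

At equilibrium, K = [PCl₃]·[Cl₂] / [PCl₅] = 0.0772.
([PCl₃])·(0.634) / (5.96×10⁻⁴) = 0.0772
[PCl₃] = 7.26×10⁻⁵ mol/L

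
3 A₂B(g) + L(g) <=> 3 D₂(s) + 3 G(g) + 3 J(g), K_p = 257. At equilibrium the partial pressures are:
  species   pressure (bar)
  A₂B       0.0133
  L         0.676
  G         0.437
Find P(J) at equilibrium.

(D₂ is a pure solid — omitted from K_p.)
At equilibrium, K_p = P(G)³·P(J)³ / (P(A₂B)³·P(L)) = 257.
(0.437)³·(P(J))³ / ((0.0133)³·(0.676)) = 257
P(J)³ = 0.00490 ⇒ P(J) = 0.170 bar

P(J) = 0.170 bar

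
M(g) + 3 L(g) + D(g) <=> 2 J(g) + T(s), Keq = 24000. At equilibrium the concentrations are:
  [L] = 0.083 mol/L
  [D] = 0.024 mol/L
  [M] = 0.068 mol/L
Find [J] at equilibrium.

[J] = 0.15 mol/L

(T is a pure solid — omitted from Keq.)
At equilibrium, Keq = [J]² / ([M]·[L]³·[D]) = 24000.
([J])² / ((0.068)·(0.083)³·(0.024)) = 24000
[J]² = 0.0224 ⇒ [J] = 0.15 mol/L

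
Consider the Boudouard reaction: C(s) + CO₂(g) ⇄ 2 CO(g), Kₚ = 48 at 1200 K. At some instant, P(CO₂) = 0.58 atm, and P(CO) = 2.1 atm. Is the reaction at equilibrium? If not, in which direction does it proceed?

(C is a pure solid — omitted from Qₚ.)
Qₚ = P(CO)² / P(CO₂) = (2.1)² / (0.58) = 7.6
Qₚ = 7.6 < Kₚ = 48, so the forward reaction proceeds.

forward (toward products)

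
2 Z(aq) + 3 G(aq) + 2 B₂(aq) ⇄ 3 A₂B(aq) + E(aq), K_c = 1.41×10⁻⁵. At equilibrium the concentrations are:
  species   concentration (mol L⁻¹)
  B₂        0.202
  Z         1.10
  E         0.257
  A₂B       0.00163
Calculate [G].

At equilibrium, K_c = [A₂B]³·[E] / ([Z]²·[G]³·[B₂]²) = 1.41×10⁻⁵.
(0.00163)³·(0.257) / ((1.10)²·([G])³·(0.202)²) = 1.41×10⁻⁵
[G]³ = 0.00160 ⇒ [G] = 0.117 mol L⁻¹

[G] = 0.117 mol L⁻¹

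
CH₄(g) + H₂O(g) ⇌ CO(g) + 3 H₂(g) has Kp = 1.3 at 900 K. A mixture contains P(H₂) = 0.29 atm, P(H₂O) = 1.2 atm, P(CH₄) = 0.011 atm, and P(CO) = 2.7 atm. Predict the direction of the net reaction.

toward reactants

Qp = P(CO)·P(H₂)³ / (P(CH₄)·P(H₂O)) = (2.7)·(0.29)³ / ((0.011)·(1.2)) = 5.0
Qp = 5.0 > Kp = 1.3, so the reverse reaction proceeds.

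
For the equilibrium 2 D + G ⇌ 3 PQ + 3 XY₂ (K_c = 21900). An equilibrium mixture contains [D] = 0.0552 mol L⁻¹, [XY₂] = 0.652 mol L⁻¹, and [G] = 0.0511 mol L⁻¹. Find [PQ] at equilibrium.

At equilibrium, K_c = [PQ]³·[XY₂]³ / ([D]²·[G]) = 21900.
([PQ])³·(0.652)³ / ((0.0552)²·(0.0511)) = 21900
[PQ]³ = 12.3 ⇒ [PQ] = 2.31 mol L⁻¹

[PQ] = 2.31 mol L⁻¹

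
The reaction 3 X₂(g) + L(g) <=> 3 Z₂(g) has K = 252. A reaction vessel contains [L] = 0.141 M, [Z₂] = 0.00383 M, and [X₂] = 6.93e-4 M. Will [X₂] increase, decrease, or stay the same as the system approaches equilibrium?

increase

Q = [Z₂]³ / ([X₂]³·[L]) = (0.00383)³ / ((6.93e-4)³·(0.141)) = 1200
Q = 1200 > K = 252: net reverse reaction.
X₂ is a reactant, so it increases.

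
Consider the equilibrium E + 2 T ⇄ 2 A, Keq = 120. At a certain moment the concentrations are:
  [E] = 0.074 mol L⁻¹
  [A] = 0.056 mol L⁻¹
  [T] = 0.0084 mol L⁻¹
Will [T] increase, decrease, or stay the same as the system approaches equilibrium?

Q = [A]² / ([E]·[T]²) = (0.056)² / ((0.074)·(0.0084)²) = 600
Q = 600 > Keq = 120: net reverse reaction.
T is a reactant, so it increases.

increase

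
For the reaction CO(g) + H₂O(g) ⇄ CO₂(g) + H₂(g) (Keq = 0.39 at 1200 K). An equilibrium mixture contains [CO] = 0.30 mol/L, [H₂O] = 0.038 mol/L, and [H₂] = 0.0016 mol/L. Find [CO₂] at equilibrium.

[CO₂] = 2.8 mol/L

At equilibrium, Keq = [CO₂]·[H₂] / ([CO]·[H₂O]) = 0.39.
([CO₂])·(0.0016) / ((0.30)·(0.038)) = 0.39
[CO₂] = 2.78 = 2.8 mol/L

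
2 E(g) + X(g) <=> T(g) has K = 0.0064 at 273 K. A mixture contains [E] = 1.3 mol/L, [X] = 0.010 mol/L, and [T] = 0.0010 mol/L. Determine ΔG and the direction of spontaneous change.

ΔG = 5.05 kJ/mol; the forward reaction is non-spontaneous

Q = [T] / ([E]²·[X]) = (0.0010) / ((1.3)²·(0.010)) = 0.0592
ΔG = RT ln(Q/K) = (8.314 J mol⁻¹ K⁻¹)(273 K) × ln(0.0592/0.0064)
   = (2.270 kJ/mol)(2.225) = 5.05 kJ/mol
ΔG > 0, so the forward reaction is non-spontaneous (proceeds in reverse).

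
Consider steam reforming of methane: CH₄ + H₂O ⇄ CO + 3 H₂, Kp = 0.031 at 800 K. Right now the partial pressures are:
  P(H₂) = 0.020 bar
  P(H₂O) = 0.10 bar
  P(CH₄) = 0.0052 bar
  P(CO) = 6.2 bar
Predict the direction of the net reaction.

reverse (toward reactants)

Qp = P(CO)·P(H₂)³ / (P(CH₄)·P(H₂O)) = (6.2)·(0.020)³ / ((0.0052)·(0.10)) = 0.095
Qp = 0.095 > Kp = 0.031, so the reverse reaction proceeds.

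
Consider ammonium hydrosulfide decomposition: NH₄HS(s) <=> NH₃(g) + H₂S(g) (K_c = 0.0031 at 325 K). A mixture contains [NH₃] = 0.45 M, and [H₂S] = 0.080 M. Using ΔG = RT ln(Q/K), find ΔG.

ΔG = 6.63 kJ/mol

(NH₄HS is a pure solid — omitted from Q_c.)
Q_c = [NH₃]·[H₂S] = (0.45)·(0.080) = 0.0360
ΔG = RT ln(Q_c/K_c) = (8.314 J mol⁻¹ K⁻¹)(325 K) × ln(0.0360/0.0031)
   = (2.702 kJ/mol)(2.452) = 6.63 kJ/mol
ΔG > 0, so the forward reaction is non-spontaneous (proceeds in reverse).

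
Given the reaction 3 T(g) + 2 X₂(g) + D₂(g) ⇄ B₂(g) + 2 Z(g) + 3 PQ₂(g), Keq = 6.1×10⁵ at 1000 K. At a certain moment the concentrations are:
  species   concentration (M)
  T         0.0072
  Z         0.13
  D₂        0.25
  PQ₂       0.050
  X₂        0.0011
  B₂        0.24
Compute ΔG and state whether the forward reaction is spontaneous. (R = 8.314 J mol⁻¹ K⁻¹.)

ΔG = 16.6 kJ/mol; the forward reaction is non-spontaneous

Q = [B₂]·[Z]²·[PQ₂]³ / ([T]³·[X₂]²·[D₂]) = (0.24)·(0.13)²·(0.050)³ / ((0.0072)³·(0.0011)²·(0.25)) = 4.49×10⁶
ΔG = RT ln(Q/Keq) = (8.314 J mol⁻¹ K⁻¹)(1000 K) × ln(4.49×10⁶/6.1×10⁵)
   = (8.314 kJ/mol)(1.996) = 16.6 kJ/mol
ΔG > 0, so the forward reaction is non-spontaneous (proceeds in reverse).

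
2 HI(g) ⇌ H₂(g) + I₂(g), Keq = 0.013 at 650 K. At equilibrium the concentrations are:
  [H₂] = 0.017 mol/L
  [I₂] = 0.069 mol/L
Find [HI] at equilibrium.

[HI] = 0.30 mol/L

At equilibrium, Keq = [H₂]·[I₂] / [HI]² = 0.013.
(0.017)·(0.069) / ([HI])² = 0.013
[HI]² = 0.0902 ⇒ [HI] = 0.30 mol/L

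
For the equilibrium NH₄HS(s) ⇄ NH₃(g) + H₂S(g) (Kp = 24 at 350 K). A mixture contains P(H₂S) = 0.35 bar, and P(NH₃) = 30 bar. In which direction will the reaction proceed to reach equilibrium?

in the forward direction

(NH₄HS is a pure solid — omitted from Qp.)
Qp = P(NH₃)·P(H₂S) = (30)·(0.35) = 11
Qp = 11 < Kp = 24, so the forward reaction proceeds.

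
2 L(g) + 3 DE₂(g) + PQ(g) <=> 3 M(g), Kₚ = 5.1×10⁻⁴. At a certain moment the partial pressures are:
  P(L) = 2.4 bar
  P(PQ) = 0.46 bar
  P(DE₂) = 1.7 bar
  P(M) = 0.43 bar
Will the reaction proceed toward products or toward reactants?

toward reactants

Qₚ = P(M)³ / (P(L)²·P(DE₂)³·P(PQ)) = (0.43)³ / ((2.4)²·(1.7)³·(0.46)) = 0.0061
Qₚ = 0.0061 > Kₚ = 5.1×10⁻⁴, so the reverse reaction proceeds.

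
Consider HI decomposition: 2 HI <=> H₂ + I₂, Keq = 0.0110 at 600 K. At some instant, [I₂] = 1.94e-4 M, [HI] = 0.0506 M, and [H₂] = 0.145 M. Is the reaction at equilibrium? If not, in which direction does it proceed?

neither direction; the system is at equilibrium

Q = [H₂]·[I₂] / [HI]² = (0.145)·(1.94e-4) / (0.0506)² = 0.0110
Q = 0.0110 = Keq, so the system is already at equilibrium.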